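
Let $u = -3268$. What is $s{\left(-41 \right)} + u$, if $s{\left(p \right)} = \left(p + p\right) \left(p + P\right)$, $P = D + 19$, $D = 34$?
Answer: $-4252$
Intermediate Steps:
$P = 53$ ($P = 34 + 19 = 53$)
$s{\left(p \right)} = 2 p \left(53 + p\right)$ ($s{\left(p \right)} = \left(p + p\right) \left(p + 53\right) = 2 p \left(53 + p\right)$)
$s{\left(-41 \right)} + u = 2 \left(-41\right) \left(53 - 41\right) - 3268 = 2 \left(-41\right) 12 - 3268 = -984 - 3268 = -4252$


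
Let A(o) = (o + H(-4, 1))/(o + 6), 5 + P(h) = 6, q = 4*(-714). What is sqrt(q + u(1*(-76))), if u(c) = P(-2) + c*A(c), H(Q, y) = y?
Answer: I*sqrt(143885)/7 ≈ 54.189*I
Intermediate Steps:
q = -2856
P(h) = 1 (P(h) = -5 + 6 = 1)
A(o) = (1 + o)/(6 + o) (A(o) = (o + 1)/(o + 6) = (1 + o)/(6 + o))
u(c) = 1 + c*(1 + c)/(6 + c) (u(c) = 1 + c*((1 + c)/(6 + c)) = 1 + c*(1 + c)/(6 + c))
sqrt(q + u(1*(-76))) = sqrt(-2856 + (6 + 1*(-76) + (1*(-76))*(1 + 1*(-76)))/(6 + 1*(-76))) = sqrt(-2856 + (6 - 76 - 76*(1 - 76))/(6 - 76)) = sqrt(-2856 + (6 - 76 - 76*(-75))/(-70)) = sqrt(-2856 - (6 - 76 + 5700)/70) = sqrt(-2856 - 1/70*5630) = sqrt(-2856 - 563/7) = sqrt(-20555/7) = I*sqrt(143885)/7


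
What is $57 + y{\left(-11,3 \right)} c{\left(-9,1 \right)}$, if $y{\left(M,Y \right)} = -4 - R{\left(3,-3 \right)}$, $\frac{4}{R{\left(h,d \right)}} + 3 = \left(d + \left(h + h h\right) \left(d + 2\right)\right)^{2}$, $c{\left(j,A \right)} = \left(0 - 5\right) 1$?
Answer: $\frac{8557}{111} \approx 77.09$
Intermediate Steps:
$c{\left(j,A \right)} = -5$ ($c{\left(j,A \right)} = \left(-5\right) 1 = -5$)
$R{\left(h,d \right)} = \frac{4}{-3 + \left(d + \left(2 + d\right) \left(h + h^{2}\right)\right)^{2}}$ ($R{\left(h,d \right)} = \frac{4}{-3 + \left(d + \left(h + h h\right) \left(d + 2\right)\right)^{2}} = \frac{4}{-3 + \left(d + \left(h + h^{2}\right) \left(2 + d\right)\right)^{2}} = \frac{4}{-3 + \left(d + \left(2 + d\right) \left(h + h^{2}\right)\right)^{2}}$)
$y{\left(M,Y \right)} = - \frac{446}{111}$ ($y{\left(M,Y \right)} = -4 - \frac{4}{-3 + \left(-3 + 2 \cdot 3 + 2 \cdot 3^{2} - 9 - 3 \cdot 3^{2}\right)^{2}} = -4 - \frac{4}{-3 + \left(-3 + 6 + 2 \cdot 9 - 9 - 27\right)^{2}} = -4 - \frac{4}{-3 + \left(-3 + 6 + 18 - 9 - 27\right)^{2}} = -4 - \frac{4}{-3 + \left(-15\right)^{2}} = -4 - \frac{4}{-3 + 225} = -4 - \frac{4}{222} = -4 - 4 \cdot \frac{1}{222} = -4 - \frac{2}{111} = - \frac{446}{111}$)
$57 + y{\left(-11,3 \right)} c{\left(-9,1 \right)} = 57 - - \frac{2230}{111} = 57 + \frac{2230}{111} = \frac{8557}{111}$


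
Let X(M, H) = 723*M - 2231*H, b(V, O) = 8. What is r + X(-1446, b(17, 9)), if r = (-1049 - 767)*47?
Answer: -1148658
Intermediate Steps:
X(M, H) = -2231*H + 723*M
r = -85352 (r = -1816*47 = -85352)
r + X(-1446, b(17, 9)) = -85352 + (-2231*8 + 723*(-1446)) = -85352 + (-17848 - 1045458) = -85352 - 1063306 = -1148658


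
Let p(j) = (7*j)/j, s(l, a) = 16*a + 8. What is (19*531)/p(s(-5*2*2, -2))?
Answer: 10089/7 ≈ 1441.3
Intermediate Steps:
s(l, a) = 8 + 16*a
p(j) = 7
(19*531)/p(s(-5*2*2, -2)) = (19*531)/7 = 10089*(1/7) = 10089/7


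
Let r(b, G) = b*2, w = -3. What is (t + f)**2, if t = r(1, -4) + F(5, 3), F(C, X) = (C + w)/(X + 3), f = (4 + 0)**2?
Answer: 3025/9 ≈ 336.11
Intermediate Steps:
r(b, G) = 2*b
f = 16 (f = 4**2 = 16)
F(C, X) = (-3 + C)/(3 + X) (F(C, X) = (C - 3)/(X + 3) = (-3 + C)/(3 + X))
t = 7/3 (t = 2*1 + (-3 + 5)/(3 + 3) = 2 + 2/6 = 2 + (1/6)*2 = 2 + 1/3 = 7/3 ≈ 2.3333)
(t + f)**2 = (7/3 + 16)**2 = (55/3)**2 = 3025/9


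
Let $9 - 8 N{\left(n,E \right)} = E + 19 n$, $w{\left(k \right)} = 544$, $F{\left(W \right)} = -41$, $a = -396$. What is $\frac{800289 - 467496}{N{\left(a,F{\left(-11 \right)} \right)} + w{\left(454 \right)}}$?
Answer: $\frac{1331172}{5963} \approx 223.24$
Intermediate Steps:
$N{\left(n,E \right)} = \frac{9}{8} - \frac{19 n}{8} - \frac{E}{8}$ ($N{\left(n,E \right)} = \frac{9}{8} - \frac{E + 19 n}{8} = \frac{9}{8} - \left(\frac{E}{8} + \frac{19 n}{8}\right) = \frac{9}{8} - \frac{19 n}{8} - \frac{E}{8}$)
$\frac{800289 - 467496}{N{\left(a,F{\left(-11 \right)} \right)} + w{\left(454 \right)}} = \frac{800289 - 467496}{\left(\frac{9}{8} - - \frac{1881}{2} - - \frac{41}{8}\right) + 544} = \frac{332793}{\left(\frac{9}{8} + \frac{1881}{2} + \frac{41}{8}\right) + 544} = \frac{332793}{\frac{3787}{4} + 544} = \frac{332793}{\frac{5963}{4}} = 332793 \cdot \frac{4}{5963} = \frac{1331172}{5963}$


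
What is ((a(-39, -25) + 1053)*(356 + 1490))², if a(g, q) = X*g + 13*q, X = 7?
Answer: 705482404900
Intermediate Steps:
a(g, q) = 7*g + 13*q
((a(-39, -25) + 1053)*(356 + 1490))² = (((7*(-39) + 13*(-25)) + 1053)*(356 + 1490))² = (((-273 - 325) + 1053)*1846)² = ((-598 + 1053)*1846)² = (455*1846)² = 839930² = 705482404900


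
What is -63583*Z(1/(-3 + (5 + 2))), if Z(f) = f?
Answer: -63583/4 ≈ -15896.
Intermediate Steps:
-63583*Z(1/(-3 + (5 + 2))) = -63583/(-3 + (5 + 2)) = -63583/(-3 + 7) = -63583/4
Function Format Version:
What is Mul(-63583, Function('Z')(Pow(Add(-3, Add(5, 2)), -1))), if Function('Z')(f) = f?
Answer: Rational(-63583, 4) ≈ -15896.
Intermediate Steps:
Mul(-63583, Function('Z')(Pow(Add(-3, Add(5, 2)), -1))) = Mul(-63583, Pow(Add(-3, Add(5, 2)), -1)) = Mul(-63583, Pow(Add(-3, 7), -1)) = Mul(-63583, Pow(4, -1)) = Mul(-63583, Rational(1, 4)) = Rational(-63583, 4)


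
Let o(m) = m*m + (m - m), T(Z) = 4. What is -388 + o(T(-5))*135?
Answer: 1772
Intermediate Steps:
o(m) = m**2 (o(m) = m**2 + 0 = m**2)
-388 + o(T(-5))*135 = -388 + 4**2*135 = -388 + 16*135 = -388 + 2160 = 1772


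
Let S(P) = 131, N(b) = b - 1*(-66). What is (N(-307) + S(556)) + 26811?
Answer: 26701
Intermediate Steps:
N(b) = 66 + b (N(b) = b + 66 = 66 + b)
(N(-307) + S(556)) + 26811 = ((66 - 307) + 131) + 26811 = (-241 + 131) + 26811 = -110 + 26811 = 26701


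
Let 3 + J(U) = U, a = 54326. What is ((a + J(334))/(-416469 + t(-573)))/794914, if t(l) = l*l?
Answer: -18219/23354573320 ≈ -7.8010e-7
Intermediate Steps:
t(l) = l²
J(U) = -3 + U
((a + J(334))/(-416469 + t(-573)))/794914 = ((54326 + (-3 + 334))/(-416469 + (-573)²))/794914 = ((54326 + 331)/(-416469 + 328329))*(1/794914) = (54657/(-88140))*(1/794914) = (54657*(-1/88140))*(1/794914) = -18219/29380*1/794914 = -18219/23354573320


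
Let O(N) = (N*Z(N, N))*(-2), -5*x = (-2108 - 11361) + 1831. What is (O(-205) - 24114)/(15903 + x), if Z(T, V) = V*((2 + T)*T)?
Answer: -17488824320/91153 ≈ -1.9186e+5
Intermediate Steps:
x = 11638/5 (x = -((-2108 - 11361) + 1831)/5 = -(-13469 + 1831)/5 = -⅕*(-11638) = 11638/5 ≈ 2327.6)
Z(T, V) = T*V*(2 + T) (Z(T, V) = V*(T*(2 + T)) = T*V*(2 + T))
O(N) = -2*N³*(2 + N) (O(N) = (N*(N*N*(2 + N)))*(-2) = (N*(N²*(2 + N)))*(-2) = (N³*(2 + N))*(-2) = -2*N³*(2 + N))
(O(-205) - 24114)/(15903 + x) = (2*(-205)³*(-2 - 1*(-205)) - 24114)/(15903 + 11638/5) = (2*(-8615125)*(-2 + 205) - 24114)/(91153/5) = (2*(-8615125)*203 - 24114)*(5/91153) = (-3497740750 - 24114)*(5/91153) = -3497764864*5/91153 = -17488824320/91153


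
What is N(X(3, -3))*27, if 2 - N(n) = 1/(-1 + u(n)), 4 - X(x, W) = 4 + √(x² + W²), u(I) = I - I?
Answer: 81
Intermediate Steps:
u(I) = 0
X(x, W) = -√(W² + x²) (X(x, W) = 4 - (4 + √(x² + W²)) = 4 - (4 + √(W² + x²)) = 4 + (-4 - √(W² + x²)) = -√(W² + x²))
N(n) = 3 (N(n) = 2 - 1/(-1 + 0) = 2 - 1/(-1) = 2 - 1*(-1) = 2 + 1 = 3)
N(X(3, -3))*27 = 3*27 = 81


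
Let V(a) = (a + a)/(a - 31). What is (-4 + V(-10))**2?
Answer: 20736/1681 ≈ 12.336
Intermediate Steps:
V(a) = 2*a/(-31 + a) (V(a) = (2*a)/(-31 + a) = 2*a/(-31 + a))
(-4 + V(-10))**2 = (-4 + 2*(-10)/(-31 - 10))**2 = (-4 + 2*(-10)/(-41))**2 = (-4 + 2*(-10)*(-1/41))**2 = (-4 + 20/41)**2 = (-144/41)**2 = 20736/1681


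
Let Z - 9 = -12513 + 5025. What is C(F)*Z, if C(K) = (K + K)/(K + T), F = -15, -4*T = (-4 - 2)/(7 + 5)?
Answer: -1794960/119 ≈ -15084.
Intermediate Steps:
T = ⅛ (T = -(-4 - 2)/(4*(7 + 5)) = -(-3)/(2*12) = -¼*(-½) = ⅛ ≈ 0.12500)
C(K) = 2*K/(⅛ + K) (C(K) = (K + K)/(K + ⅛) = (2*K)/(⅛ + K) = 2*K/(⅛ + K))
Z = -7479 (Z = 9 + (-12513 + 5025) = 9 - 7488 = -7479)
C(F)*Z = (16*(-15)/(1 + 8*(-15)))*(-7479) = (16*(-15)/(1 - 120))*(-7479) = (16*(-15)/(-119))*(-7479) = (16*(-15)*(-1/119))*(-7479) = (240/119)*(-7479) = -1794960/119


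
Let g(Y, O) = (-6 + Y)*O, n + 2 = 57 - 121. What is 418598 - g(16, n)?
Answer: 419258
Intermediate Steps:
n = -66 (n = -2 + (57 - 121) = -2 - 64 = -66)
g(Y, O) = O*(-6 + Y)
418598 - g(16, n) = 418598 - (-66)*(-6 + 16) = 418598 - (-66)*10 = 418598 - 1*(-660) = 418598 + 660 = 419258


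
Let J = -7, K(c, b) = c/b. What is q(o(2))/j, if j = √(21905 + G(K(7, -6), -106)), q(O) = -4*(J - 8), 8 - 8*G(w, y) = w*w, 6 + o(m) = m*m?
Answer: 720*√12617758/6308879 ≈ 0.40539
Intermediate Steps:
o(m) = -6 + m² (o(m) = -6 + m*m = -6 + m²)
G(w, y) = 1 - w²/8 (G(w, y) = 1 - w*w/8 = 1 - w²/8)
q(O) = 60 (q(O) = -4*(-7 - 8) = -4*(-15) = 60)
j = √12617758/24 (j = √(21905 + (1 - (7/(-6))²/8)) = √(21905 + (1 - (7*(-⅙))²/8)) = √(21905 + (1 - (-7/6)²/8)) = √(21905 + (1 - ⅛*49/36)) = √(21905 + (1 - 49/288)) = √(21905 + 239/288) = √(6308879/288) = √12617758/24 ≈ 148.01)
q(o(2))/j = 60/((√12617758/24)) = 60*(12*√12617758/6308879) = 720*√12617758/6308879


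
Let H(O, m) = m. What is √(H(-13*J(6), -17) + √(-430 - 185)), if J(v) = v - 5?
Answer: √(-17 + I*√615) ≈ 2.556 + 4.8511*I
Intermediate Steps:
J(v) = -5 + v
√(H(-13*J(6), -17) + √(-430 - 185)) = √(-17 + √(-430 - 185)) = √(-17 + √(-615)) = √(-17 + I*√615)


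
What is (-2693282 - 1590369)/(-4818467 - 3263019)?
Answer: 4283651/8081486 ≈ 0.53006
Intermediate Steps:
(-2693282 - 1590369)/(-4818467 - 3263019) = -4283651/(-8081486) = -4283651*(-1/8081486) = 4283651/8081486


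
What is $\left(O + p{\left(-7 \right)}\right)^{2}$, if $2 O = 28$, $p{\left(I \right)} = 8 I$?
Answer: $1764$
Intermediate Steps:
$O = 14$ ($O = \frac{1}{2} \cdot 28 = 14$)
$\left(O + p{\left(-7 \right)}\right)^{2} = \left(14 + 8 \left(-7\right)\right)^{2} = \left(14 - 56\right)^{2} = \left(-42\right)^{2} = 1764$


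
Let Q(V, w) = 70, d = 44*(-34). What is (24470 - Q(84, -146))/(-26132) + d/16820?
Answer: -28093842/27471265 ≈ -1.0227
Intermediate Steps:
d = -1496
(24470 - Q(84, -146))/(-26132) + d/16820 = (24470 - 1*70)/(-26132) - 1496/16820 = (24470 - 70)*(-1/26132) - 1496*1/16820 = 24400*(-1/26132) - 374/4205 = -6100/6533 - 374/4205 = -28093842/27471265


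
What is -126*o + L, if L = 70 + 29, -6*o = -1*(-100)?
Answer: 2199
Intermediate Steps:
o = -50/3 (o = -(-1)*(-100)/6 = -1/6*100 = -50/3 ≈ -16.667)
L = 99
-126*o + L = -126*(-50/3) + 99 = 2100 + 99 = 2199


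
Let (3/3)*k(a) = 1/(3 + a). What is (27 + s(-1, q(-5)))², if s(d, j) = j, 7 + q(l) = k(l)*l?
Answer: 2025/4 ≈ 506.25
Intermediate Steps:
k(a) = 1/(3 + a)
q(l) = -7 + l/(3 + l)
(27 + s(-1, q(-5)))² = (27 + 3*(-7 - 2*(-5))/(3 - 5))² = (27 + 3*(-7 + 10)/(-2))² = (27 + 3*(-½)*3)² = (27 - 9/2)² = (45/2)² = 2025/4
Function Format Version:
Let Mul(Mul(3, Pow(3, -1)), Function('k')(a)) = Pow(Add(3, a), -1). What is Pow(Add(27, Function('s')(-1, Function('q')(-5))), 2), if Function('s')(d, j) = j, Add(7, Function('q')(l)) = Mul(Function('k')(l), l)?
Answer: Rational(2025, 4) ≈ 506.25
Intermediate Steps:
Function('k')(a) = Pow(Add(3, a), -1)
Function('q')(l) = Add(-7, Mul(l, Pow(Add(3, l), -1))) (Function('q')(l) = Add(-7, Mul(Pow(Add(3, l), -1), l)) = Add(-7, Mul(l, Pow(Add(3, l), -1))))
Pow(Add(27, Function('s')(-1, Function('q')(-5))), 2) = Pow(Add(27, Mul(3, Pow(Add(3, -5), -1), Add(-7, Mul(-2, -5)))), 2) = Pow(Add(27, Mul(3, Pow(-2, -1), Add(-7, 10))), 2) = Pow(Add(27, Mul(3, Rational(-1, 2), 3)), 2) = Pow(Add(27, Rational(-9, 2)), 2) = Pow(Rational(45, 2), 2) = Rational(2025, 4)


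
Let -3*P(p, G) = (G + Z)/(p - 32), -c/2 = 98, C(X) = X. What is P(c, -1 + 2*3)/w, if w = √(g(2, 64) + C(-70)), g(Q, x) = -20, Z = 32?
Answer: -37*I*√10/20520 ≈ -0.005702*I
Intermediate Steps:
c = -196 (c = -2*98 = -196)
P(p, G) = -(32 + G)/(3*(-32 + p)) (P(p, G) = -(G + 32)/(3*(p - 32)) = -(32 + G)/(3*(-32 + p)))
w = 3*I*√10 (w = √(-20 - 70) = √(-90) = 3*I*√10 ≈ 9.4868*I)
P(c, -1 + 2*3)/w = ((-32 - (-1 + 2*3))/(3*(-32 - 196)))/((3*I*√10)) = ((⅓)*(-32 - (-1 + 6))/(-228))*(-I*√10/30) = ((⅓)*(-1/228)*(-32 - 1*5))*(-I*√10/30) = ((⅓)*(-1/228)*(-32 - 5))*(-I*√10/30) = ((⅓)*(-1/228)*(-37))*(-I*√10/30) = 37*(-I*√10/30)/684 = -37*I*√10/20520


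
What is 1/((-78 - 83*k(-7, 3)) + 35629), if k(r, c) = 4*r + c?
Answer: 1/37626 ≈ 2.6577e-5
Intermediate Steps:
k(r, c) = c + 4*r
1/((-78 - 83*k(-7, 3)) + 35629) = 1/((-78 - 83*(3 + 4*(-7))) + 35629) = 1/((-78 - 83*(3 - 28)) + 35629) = 1/((-78 - 83*(-25)) + 35629) = 1/((-78 + 2075) + 35629) = 1/(1997 + 35629) = 1/37626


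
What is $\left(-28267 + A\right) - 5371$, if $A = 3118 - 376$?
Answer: $-30896$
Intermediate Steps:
$A = 2742$ ($A = 3118 - 376 = 2742$)
$\left(-28267 + A\right) - 5371 = \left(-28267 + 2742\right) - 5371 = -25525 - 5371 = -30896$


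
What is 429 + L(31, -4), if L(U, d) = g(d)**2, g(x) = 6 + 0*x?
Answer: 465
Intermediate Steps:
g(x) = 6 (g(x) = 6 + 0 = 6)
L(U, d) = 36 (L(U, d) = 6**2 = 36)
429 + L(31, -4) = 429 + 36 = 465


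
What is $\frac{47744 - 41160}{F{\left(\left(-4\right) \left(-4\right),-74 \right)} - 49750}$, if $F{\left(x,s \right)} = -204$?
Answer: $- \frac{3292}{24977} \approx -0.1318$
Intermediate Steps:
$\frac{47744 - 41160}{F{\left(\left(-4\right) \left(-4\right),-74 \right)} - 49750} = \frac{47744 - 41160}{-204 - 49750} = \frac{6584}{-49954} = 6584 \left(- \frac{1}{49954}\right) = - \frac{3292}{24977}$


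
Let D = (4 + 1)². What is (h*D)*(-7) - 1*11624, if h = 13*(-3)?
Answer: -4799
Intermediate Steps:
h = -39
D = 25 (D = 5² = 25)
(h*D)*(-7) - 1*11624 = -39*25*(-7) - 1*11624 = -975*(-7) - 11624 = 6825 - 11624 = -4799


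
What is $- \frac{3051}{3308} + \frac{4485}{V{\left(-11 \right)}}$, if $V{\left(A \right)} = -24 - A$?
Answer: $- \frac{1144311}{3308} \approx -345.92$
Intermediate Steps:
$- \frac{3051}{3308} + \frac{4485}{V{\left(-11 \right)}} = - \frac{3051}{3308} + \frac{4485}{-24 - -11} = \left(-3051\right) \frac{1}{3308} + \frac{4485}{-24 + 11} = - \frac{3051}{3308} + \frac{4485}{-13} = - \frac{3051}{3308} + 4485 \left(- \frac{1}{13}\right) = - \frac{3051}{3308} - 345 = - \frac{1144311}{3308}$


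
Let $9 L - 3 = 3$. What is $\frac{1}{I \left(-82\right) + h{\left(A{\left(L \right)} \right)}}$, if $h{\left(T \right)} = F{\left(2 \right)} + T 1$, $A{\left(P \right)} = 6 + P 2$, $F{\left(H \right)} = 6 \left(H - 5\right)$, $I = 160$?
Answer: $- \frac{3}{39392} \approx -7.6158 \cdot 10^{-5}$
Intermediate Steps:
$F{\left(H \right)} = -30 + 6 H$ ($F{\left(H \right)} = 6 \left(-5 + H\right) = -30 + 6 H$)
$L = \frac{2}{3}$ ($L = \frac{1}{3} + \frac{1}{9} \cdot 3 = \frac{1}{3} + \frac{1}{3} = \frac{2}{3} \approx 0.66667$)
$A{\left(P \right)} = 6 + 2 P$
$h{\left(T \right)} = -18 + T$ ($h{\left(T \right)} = \left(-30 + 6 \cdot 2\right) + T 1 = \left(-30 + 12\right) + T = -18 + T$)
$\frac{1}{I \left(-82\right) + h{\left(A{\left(L \right)} \right)}} = \frac{1}{160 \left(-82\right) + \left(-18 + \left(6 + 2 \cdot \frac{2}{3}\right)\right)} = \frac{1}{-13120 + \left(-18 + \left(6 + \frac{4}{3}\right)\right)} = \frac{1}{-13120 + \left(-18 + \frac{22}{3}\right)} = \frac{1}{-13120 - \frac{32}{3}} = \frac{1}{- \frac{39392}{3}} = - \frac{3}{39392}$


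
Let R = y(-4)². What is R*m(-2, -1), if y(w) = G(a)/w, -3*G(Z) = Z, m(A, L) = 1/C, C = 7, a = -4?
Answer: 1/63 ≈ 0.015873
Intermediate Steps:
m(A, L) = ⅐ (m(A, L) = 1/7 = ⅐)
G(Z) = -Z/3
y(w) = 4/(3*w) (y(w) = (-⅓*(-4))/w = 4/(3*w))
R = ⅑ (R = ((4/3)/(-4))² = ((4/3)*(-¼))² = (-⅓)² = ⅑ ≈ 0.11111)
R*m(-2, -1) = (⅑)*(⅐) = 1/63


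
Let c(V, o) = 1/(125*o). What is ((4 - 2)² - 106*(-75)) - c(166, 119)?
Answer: 118315749/14875 ≈ 7954.0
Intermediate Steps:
c(V, o) = 1/(125*o)
((4 - 2)² - 106*(-75)) - c(166, 119) = ((4 - 2)² - 106*(-75)) - 1/(125*119) = (2² + 7950) - 1/(125*119) = (4 + 7950) - 1*1/14875 = 7954 - 1/14875 = 118315749/14875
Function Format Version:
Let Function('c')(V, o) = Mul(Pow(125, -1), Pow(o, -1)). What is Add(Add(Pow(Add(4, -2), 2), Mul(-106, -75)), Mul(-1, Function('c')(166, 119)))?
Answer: Rational(118315749, 14875) ≈ 7954.0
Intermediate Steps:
Function('c')(V, o) = Mul(Rational(1, 125), Pow(o, -1))
Add(Add(Pow(Add(4, -2), 2), Mul(-106, -75)), Mul(-1, Function('c')(166, 119))) = Add(Add(Pow(Add(4, -2), 2), Mul(-106, -75)), Mul(-1, Mul(Rational(1, 125), Pow(119, -1)))) = Add(Add(Pow(2, 2), 7950), Mul(-1, Mul(Rational(1, 125), Rational(1, 119)))) = Add(Add(4, 7950), Mul(-1, Rational(1, 14875))) = Add(7954, Rational(-1, 14875)) = Rational(118315749, 14875)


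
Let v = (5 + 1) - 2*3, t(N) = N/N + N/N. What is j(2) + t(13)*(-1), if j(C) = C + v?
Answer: 0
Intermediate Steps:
t(N) = 2 (t(N) = 1 + 1 = 2)
v = 0 (v = 6 - 6 = 0)
j(C) = C (j(C) = C + 0 = C)
j(2) + t(13)*(-1) = 2 + 2*(-1) = 2 - 2 = 0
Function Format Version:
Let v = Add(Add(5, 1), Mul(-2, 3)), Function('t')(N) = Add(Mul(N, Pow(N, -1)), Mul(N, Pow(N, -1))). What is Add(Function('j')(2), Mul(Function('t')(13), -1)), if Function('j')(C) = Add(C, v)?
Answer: 0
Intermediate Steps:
Function('t')(N) = 2 (Function('t')(N) = Add(1, 1) = 2)
v = 0 (v = Add(6, -6) = 0)
Function('j')(C) = C (Function('j')(C) = Add(C, 0) = C)
Add(Function('j')(2), Mul(Function('t')(13), -1)) = Add(2, Mul(2, -1)) = Add(2, -2) = 0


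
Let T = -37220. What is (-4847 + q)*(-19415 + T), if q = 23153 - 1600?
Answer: -946144310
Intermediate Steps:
q = 21553
(-4847 + q)*(-19415 + T) = (-4847 + 21553)*(-19415 - 37220) = 16706*(-56635) = -946144310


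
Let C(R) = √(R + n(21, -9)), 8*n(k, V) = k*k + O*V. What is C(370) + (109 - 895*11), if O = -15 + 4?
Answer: -9736 + 5*√70/2 ≈ -9715.1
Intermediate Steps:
O = -11
n(k, V) = -11*V/8 + k²/8 (n(k, V) = (k*k - 11*V)/8 = (k² - 11*V)/8 = -11*V/8 + k²/8)
C(R) = √(135/2 + R) (C(R) = √(R + (-11/8*(-9) + (⅛)*21²)) = √(R + (99/8 + (⅛)*441)) = √(R + (99/8 + 441/8)) = √(R + 135/2) = √(135/2 + R))
C(370) + (109 - 895*11) = √(270 + 4*370)/2 + (109 - 895*11) = √(270 + 1480)/2 + (109 - 9845) = √1750/2 - 9736 = (5*√70)/2 - 9736 = 5*√70/2 - 9736 = -9736 + 5*√70/2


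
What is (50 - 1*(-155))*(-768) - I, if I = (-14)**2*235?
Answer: -203500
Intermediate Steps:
I = 46060 (I = 196*235 = 46060)
(50 - 1*(-155))*(-768) - I = (50 - 1*(-155))*(-768) - 1*46060 = (50 + 155)*(-768) - 46060 = 205*(-768) - 46060 = -157440 - 46060 = -203500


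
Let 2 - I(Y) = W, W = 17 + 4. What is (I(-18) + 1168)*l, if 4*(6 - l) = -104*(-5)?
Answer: -142476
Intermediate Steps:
W = 21
I(Y) = -19 (I(Y) = 2 - 1*21 = 2 - 21 = -19)
l = -124 (l = 6 - (-26)*(-5) = 6 - 1/4*520 = 6 - 130 = -124)
(I(-18) + 1168)*l = (-19 + 1168)*(-124) = 1149*(-124) = -142476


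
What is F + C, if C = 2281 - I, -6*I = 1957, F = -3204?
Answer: -3581/6 ≈ -596.83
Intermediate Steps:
I = -1957/6 (I = -⅙*1957 = -1957/6 ≈ -326.17)
C = 15643/6 (C = 2281 - 1*(-1957/6) = 2281 + 1957/6 = 15643/6 ≈ 2607.2)
F + C = -3204 + 15643/6 = -3581/6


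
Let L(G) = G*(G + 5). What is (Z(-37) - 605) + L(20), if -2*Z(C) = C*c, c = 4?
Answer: -31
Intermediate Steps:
Z(C) = -2*C (Z(C) = -C*4/2 = -2*C)
L(G) = G*(5 + G)
(Z(-37) - 605) + L(20) = (-2*(-37) - 605) + 20*(5 + 20) = (74 - 605) + 20*25 = -531 + 500 = -31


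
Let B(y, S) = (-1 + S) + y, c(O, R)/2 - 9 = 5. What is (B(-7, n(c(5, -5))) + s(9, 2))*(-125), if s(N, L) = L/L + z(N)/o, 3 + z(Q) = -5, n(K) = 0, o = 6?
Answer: 3125/3 ≈ 1041.7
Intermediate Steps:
c(O, R) = 28 (c(O, R) = 18 + 2*5 = 18 + 10 = 28)
z(Q) = -8 (z(Q) = -3 - 5 = -8)
B(y, S) = -1 + S + y
s(N, L) = -⅓ (s(N, L) = L/L - 8/6 = 1 - 8*⅙ = 1 - 4/3 = -⅓)
(B(-7, n(c(5, -5))) + s(9, 2))*(-125) = ((-1 + 0 - 7) - ⅓)*(-125) = (-8 - ⅓)*(-125) = -25/3*(-125) = 3125/3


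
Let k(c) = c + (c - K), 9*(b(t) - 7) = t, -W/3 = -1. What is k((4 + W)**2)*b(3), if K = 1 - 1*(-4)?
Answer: 682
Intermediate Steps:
W = 3 (W = -3*(-1) = 3)
b(t) = 7 + t/9
K = 5 (K = 1 + 4 = 5)
k(c) = -5 + 2*c (k(c) = c + (c - 1*5) = c + (c - 5) = c + (-5 + c) = -5 + 2*c)
k((4 + W)**2)*b(3) = (-5 + 2*(4 + 3)**2)*(7 + (1/9)*3) = (-5 + 2*7**2)*(7 + 1/3) = (-5 + 2*49)*(22/3) = (-5 + 98)*(22/3) = 93*(22/3) = 682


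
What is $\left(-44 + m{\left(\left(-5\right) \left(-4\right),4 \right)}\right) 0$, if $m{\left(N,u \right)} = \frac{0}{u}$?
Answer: $0$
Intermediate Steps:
$m{\left(N,u \right)} = 0$
$\left(-44 + m{\left(\left(-5\right) \left(-4\right),4 \right)}\right) 0 = \left(-44 + 0\right) 0 = \left(-44\right) 0 = 0$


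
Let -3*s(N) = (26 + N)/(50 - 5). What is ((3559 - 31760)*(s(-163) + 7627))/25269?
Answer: -29040882182/3411315 ≈ -8513.1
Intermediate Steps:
s(N) = -26/135 - N/135 (s(N) = -(26 + N)/(3*(50 - 5)) = -(26 + N)/(3*45) = -(26/45 + N/45)/3 = -26/135 - N/135)
((3559 - 31760)*(s(-163) + 7627))/25269 = ((3559 - 31760)*((-26/135 - 1/135*(-163)) + 7627))/25269 = -28201*((-26/135 + 163/135) + 7627)*(1/25269) = -28201*(137/135 + 7627)*(1/25269) = -28201*1029782/135*(1/25269) = -29040882182/135*1/25269 = -29040882182/3411315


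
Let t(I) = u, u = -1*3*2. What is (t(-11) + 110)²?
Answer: 10816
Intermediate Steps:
u = -6 (u = -3*2 = -6)
t(I) = -6
(t(-11) + 110)² = (-6 + 110)² = 104² = 10816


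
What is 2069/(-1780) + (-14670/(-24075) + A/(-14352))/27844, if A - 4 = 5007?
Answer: -22116929638013/19027767645120 ≈ -1.1623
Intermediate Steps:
A = 5011 (A = 4 + 5007 = 5011)
2069/(-1780) + (-14670/(-24075) + A/(-14352))/27844 = 2069/(-1780) + (-14670/(-24075) + 5011/(-14352))/27844 = 2069*(-1/1780) + (-14670*(-1/24075) + 5011*(-1/14352))*(1/27844) = -2069/1780 + (326/535 - 5011/14352)*(1/27844) = -2069/1780 + (1997867/7678320)*(1/27844) = -2069/1780 + 1997867/213795142080 = -22116929638013/19027767645120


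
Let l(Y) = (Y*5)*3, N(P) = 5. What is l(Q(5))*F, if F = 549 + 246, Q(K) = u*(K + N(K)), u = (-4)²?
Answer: 1908000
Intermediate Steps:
u = 16
Q(K) = 80 + 16*K (Q(K) = 16*(K + 5) = 16*(5 + K) = 80 + 16*K)
l(Y) = 15*Y (l(Y) = (5*Y)*3 = 15*Y)
F = 795
l(Q(5))*F = (15*(80 + 16*5))*795 = (15*(80 + 80))*795 = (15*160)*795 = 2400*795 = 1908000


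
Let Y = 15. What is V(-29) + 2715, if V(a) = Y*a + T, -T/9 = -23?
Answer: 2487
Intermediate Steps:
T = 207 (T = -9*(-23) = 207)
V(a) = 207 + 15*a (V(a) = 15*a + 207 = 207 + 15*a)
V(-29) + 2715 = (207 + 15*(-29)) + 2715 = (207 - 435) + 2715 = -228 + 2715 = 2487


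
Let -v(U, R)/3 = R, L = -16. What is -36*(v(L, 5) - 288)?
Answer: 10908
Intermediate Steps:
v(U, R) = -3*R
-36*(v(L, 5) - 288) = -36*(-3*5 - 288) = -36*(-15 - 288) = -36*(-303) = 10908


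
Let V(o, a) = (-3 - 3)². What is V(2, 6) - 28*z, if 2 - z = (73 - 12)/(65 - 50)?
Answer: 1408/15 ≈ 93.867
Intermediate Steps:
z = -31/15 (z = 2 - (73 - 12)/(65 - 50) = 2 - 61/15 = -31/15 ≈ -2.0667)
V(o, a) = 36 (V(o, a) = (-6)² = 36)
V(2, 6) - 28*z = 36 - 28*(-31/15) = 36 + 868/15 = 1408/15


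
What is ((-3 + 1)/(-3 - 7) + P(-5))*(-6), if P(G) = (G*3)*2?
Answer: 894/5 ≈ 178.80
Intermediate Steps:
P(G) = 6*G (P(G) = (3*G)*2 = 6*G)
((-3 + 1)/(-3 - 7) + P(-5))*(-6) = ((-3 + 1)/(-3 - 7) + 6*(-5))*(-6) = (-2/(-10) - 30)*(-6) = (-2*(-⅒) - 30)*(-6) = (⅕ - 30)*(-6) = -149/5*(-6) = 894/5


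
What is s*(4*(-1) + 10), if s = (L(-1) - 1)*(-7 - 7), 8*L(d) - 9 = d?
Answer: 0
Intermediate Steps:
L(d) = 9/8 + d/8
s = 0 (s = ((9/8 + (⅛)*(-1)) - 1)*(-7 - 7) = ((9/8 - ⅛) - 1)*(-14) = (1 - 1)*(-14) = 0*(-14) = 0)
s*(4*(-1) + 10) = 0*(4*(-1) + 10) = 0*(-4 + 10) = 0*6 = 0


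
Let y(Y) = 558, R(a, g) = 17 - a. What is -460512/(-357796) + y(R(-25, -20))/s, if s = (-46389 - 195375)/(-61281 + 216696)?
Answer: -1288220651523/3604258006 ≈ -357.42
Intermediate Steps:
s = -80588/51805 (s = -241764/155415 = -241764*1/155415 = -80588/51805 ≈ -1.5556)
-460512/(-357796) + y(R(-25, -20))/s = -460512/(-357796) + 558/(-80588/51805) = -460512*(-1/357796) + 558*(-51805/80588) = 115128/89449 - 14453595/40294 = -1288220651523/3604258006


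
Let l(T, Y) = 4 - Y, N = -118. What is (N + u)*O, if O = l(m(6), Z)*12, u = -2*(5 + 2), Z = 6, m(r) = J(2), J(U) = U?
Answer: 3168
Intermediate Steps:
m(r) = 2
u = -14 (u = -2*7 = -14)
O = -24 (O = (4 - 1*6)*12 = (4 - 6)*12 = -2*12 = -24)
(N + u)*O = (-118 - 14)*(-24) = -132*(-24) = 3168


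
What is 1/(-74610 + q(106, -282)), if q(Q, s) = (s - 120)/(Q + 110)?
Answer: -36/2686027 ≈ -1.3403e-5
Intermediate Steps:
q(Q, s) = (-120 + s)/(110 + Q)
1/(-74610 + q(106, -282)) = 1/(-74610 + (-120 - 282)/(110 + 106)) = 1/(-74610 - 402/216) = 1/(-74610 + (1/216)*(-402)) = 1/(-74610 - 67/36) = 1/(-2686027/36) = -36/2686027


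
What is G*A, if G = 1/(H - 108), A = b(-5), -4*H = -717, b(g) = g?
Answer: -4/57 ≈ -0.070175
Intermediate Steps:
H = 717/4 (H = -¼*(-717) = 717/4 ≈ 179.25)
A = -5
G = 4/285 (G = 1/(717/4 - 108) = 1/(285/4) = 4/285 ≈ 0.014035)
G*A = (4/285)*(-5) = -4/57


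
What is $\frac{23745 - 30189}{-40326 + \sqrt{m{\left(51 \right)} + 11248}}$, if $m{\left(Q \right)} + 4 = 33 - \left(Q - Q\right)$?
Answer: $\frac{28873416}{180686111} + \frac{2148 \sqrt{1253}}{180686111} \approx 0.16022$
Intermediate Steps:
$m{\left(Q \right)} = 29$ ($m{\left(Q \right)} = -4 + \left(33 - \left(Q - Q\right)\right) = -4 + \left(33 - 0\right) = -4 + \left(33 + 0\right) = -4 + 33 = 29$)
$\frac{23745 - 30189}{-40326 + \sqrt{m{\left(51 \right)} + 11248}} = \frac{23745 - 30189}{-40326 + \sqrt{29 + 11248}} = - \frac{6444}{-40326 + \sqrt{11277}} = - \frac{6444}{-40326 + 3 \sqrt{1253}}$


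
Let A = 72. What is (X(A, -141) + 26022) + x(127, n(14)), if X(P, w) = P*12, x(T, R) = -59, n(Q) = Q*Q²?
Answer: 26827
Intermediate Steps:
n(Q) = Q³
X(P, w) = 12*P
(X(A, -141) + 26022) + x(127, n(14)) = (12*72 + 26022) - 59 = (864 + 26022) - 59 = 26886 - 59 = 26827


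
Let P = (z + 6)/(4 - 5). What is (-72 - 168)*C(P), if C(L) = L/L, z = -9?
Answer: -240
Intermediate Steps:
P = 3 (P = (-9 + 6)/(4 - 5) = -3/(-1) = -3*(-1) = 3)
C(L) = 1
(-72 - 168)*C(P) = (-72 - 168)*1 = -240*1 = -240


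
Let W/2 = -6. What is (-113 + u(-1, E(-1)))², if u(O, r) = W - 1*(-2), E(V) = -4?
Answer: 15129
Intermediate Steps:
W = -12 (W = 2*(-6) = -12)
u(O, r) = -10 (u(O, r) = -12 - 1*(-2) = -12 + 2 = -10)
(-113 + u(-1, E(-1)))² = (-113 - 10)² = (-123)² = 15129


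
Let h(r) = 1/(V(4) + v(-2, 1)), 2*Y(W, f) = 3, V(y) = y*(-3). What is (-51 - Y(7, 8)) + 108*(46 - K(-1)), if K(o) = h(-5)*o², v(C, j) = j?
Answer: 108357/22 ≈ 4925.3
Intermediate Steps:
V(y) = -3*y
Y(W, f) = 3/2 (Y(W, f) = (½)*3 = 3/2)
h(r) = -1/11 (h(r) = 1/(-3*4 + 1) = 1/(-12 + 1) = 1/(-11) = -1/11)
K(o) = -o²/11
(-51 - Y(7, 8)) + 108*(46 - K(-1)) = (-51 - 1*3/2) + 108*(46 - (-1)*(-1)²/11) = (-51 - 3/2) + 108*(46 - (-1)/11) = -105/2 + 108*(46 - 1*(-1/11)) = -105/2 + 108*(46 + 1/11) = -105/2 + 108*(507/11) = -105/2 + 54756/11 = 108357/22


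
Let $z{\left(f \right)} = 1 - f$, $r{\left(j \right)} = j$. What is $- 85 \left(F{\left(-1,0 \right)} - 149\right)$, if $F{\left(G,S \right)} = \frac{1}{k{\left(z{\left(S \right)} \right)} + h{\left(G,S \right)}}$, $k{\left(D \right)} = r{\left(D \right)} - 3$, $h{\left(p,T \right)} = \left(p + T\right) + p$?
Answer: $\frac{50745}{4} \approx 12686.0$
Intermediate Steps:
$h{\left(p,T \right)} = T + 2 p$ ($h{\left(p,T \right)} = \left(T + p\right) + p = T + 2 p$)
$k{\left(D \right)} = -3 + D$ ($k{\left(D \right)} = D - 3 = -3 + D$)
$F{\left(G,S \right)} = \frac{1}{-2 + 2 G}$ ($F{\left(G,S \right)} = \frac{1}{\left(-3 - \left(-1 + S\right)\right) + \left(S + 2 G\right)} = \frac{1}{\left(-2 - S\right) + \left(S + 2 G\right)} = \frac{1}{-2 + 2 G}$)
$- 85 \left(F{\left(-1,0 \right)} - 149\right) = - 85 \left(\frac{1}{2 \left(-1 - 1\right)} - 149\right) = - 85 \left(\frac{1}{2 \left(-2\right)} - 149\right) = - 85 \left(\frac{1}{2} \left(- \frac{1}{2}\right) - 149\right) = - 85 \left(- \frac{1}{4} - 149\right) = \left(-85\right) \left(- \frac{597}{4}\right) = \frac{50745}{4}$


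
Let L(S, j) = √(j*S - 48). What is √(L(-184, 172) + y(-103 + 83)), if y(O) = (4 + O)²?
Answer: 2*√(64 + I*√1981) ≈ 16.85 + 5.283*I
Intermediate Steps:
L(S, j) = √(-48 + S*j) (L(S, j) = √(S*j - 48) = √(-48 + S*j))
√(L(-184, 172) + y(-103 + 83)) = √(√(-48 - 184*172) + (4 + (-103 + 83))²) = √(√(-48 - 31648) + (4 - 20)²) = √(√(-31696) + (-16)²) = √(4*I*√1981 + 256) = √(256 + 4*I*√1981)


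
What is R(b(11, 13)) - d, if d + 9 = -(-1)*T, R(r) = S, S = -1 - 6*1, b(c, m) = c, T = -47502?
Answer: 47504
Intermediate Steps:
S = -7 (S = -1 - 6 = -7)
R(r) = -7
d = -47511 (d = -9 - (-1)*(-47502) = -9 - 1*47502 = -9 - 47502 = -47511)
R(b(11, 13)) - d = -7 - 1*(-47511) = -7 + 47511 = 47504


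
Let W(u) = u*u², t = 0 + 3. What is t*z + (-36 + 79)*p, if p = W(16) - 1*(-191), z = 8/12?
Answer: 184343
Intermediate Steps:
t = 3
W(u) = u³
z = ⅔ (z = 8*(1/12) = ⅔ ≈ 0.66667)
p = 4287 (p = 16³ - 1*(-191) = 4096 + 191 = 4287)
t*z + (-36 + 79)*p = 3*(⅔) + (-36 + 79)*4287 = 2 + 43*4287 = 2 + 184341 = 184343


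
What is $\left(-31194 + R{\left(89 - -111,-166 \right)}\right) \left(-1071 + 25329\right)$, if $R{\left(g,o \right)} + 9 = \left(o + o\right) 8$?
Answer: $-821351622$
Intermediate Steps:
$R{\left(g,o \right)} = -9 + 16 o$ ($R{\left(g,o \right)} = -9 + \left(o + o\right) 8 = -9 + 2 o 8 = -9 + 16 o$)
$\left(-31194 + R{\left(89 - -111,-166 \right)}\right) \left(-1071 + 25329\right) = \left(-31194 + \left(-9 + 16 \left(-166\right)\right)\right) \left(-1071 + 25329\right) = \left(-31194 - 2665\right) 24258 = \left(-33859\right) 24258 = -821351622$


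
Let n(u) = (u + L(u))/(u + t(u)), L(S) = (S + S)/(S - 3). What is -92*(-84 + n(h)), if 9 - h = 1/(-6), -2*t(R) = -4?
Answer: 18909772/2479 ≈ 7628.0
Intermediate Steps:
t(R) = 2 (t(R) = -½*(-4) = 2)
L(S) = 2*S/(-3 + S) (L(S) = (2*S)/(-3 + S) = 2*S/(-3 + S))
h = 55/6 (h = 9 - 1/(-6) = 9 - 1*(-⅙) = 9 + ⅙ = 55/6 ≈ 9.1667)
n(u) = (u + 2*u/(-3 + u))/(2 + u) (n(u) = (u + 2*u/(-3 + u))/(u + 2) = (u + 2*u/(-3 + u))/(2 + u))
-92*(-84 + n(h)) = -92*(-84 + 55*(-1 + 55/6)/(6*(-3 + 55/6)*(2 + 55/6))) = -92*(-84 + (55/6)*(49/6)/((37/6)*(67/6))) = -92*(-84 + (55/6)*(6/37)*(6/67)*(49/6)) = -92*(-84 + 2695/2479) = -92*(-205541/2479) = 18909772/2479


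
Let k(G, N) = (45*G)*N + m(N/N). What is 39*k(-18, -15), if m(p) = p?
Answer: 473889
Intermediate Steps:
k(G, N) = 1 + 45*G*N (k(G, N) = (45*G)*N + N/N = 45*G*N + 1 = 1 + 45*G*N)
39*k(-18, -15) = 39*(1 + 45*(-18)*(-15)) = 39*(1 + 12150) = 39*12151 = 473889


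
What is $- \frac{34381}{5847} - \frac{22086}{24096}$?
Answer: $- \frac{159596903}{23481552} \approx -6.7967$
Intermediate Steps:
$- \frac{34381}{5847} - \frac{22086}{24096} = \left(-34381\right) \frac{1}{5847} - \frac{3681}{4016} = - \frac{34381}{5847} - \frac{3681}{4016} = - \frac{159596903}{23481552}$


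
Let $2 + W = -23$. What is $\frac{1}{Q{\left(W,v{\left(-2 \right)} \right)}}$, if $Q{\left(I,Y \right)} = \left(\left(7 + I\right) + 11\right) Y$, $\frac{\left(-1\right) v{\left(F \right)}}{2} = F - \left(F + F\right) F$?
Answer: $- \frac{1}{140} \approx -0.0071429$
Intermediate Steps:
$W = -25$ ($W = -2 - 23 = -25$)
$v{\left(F \right)} = - 2 F + 4 F^{2}$ ($v{\left(F \right)} = - 2 \left(F - \left(F + F\right) F\right) = - 2 \left(F - 2 F F\right) = - 2 \left(F - 2 F^{2}\right) = - 2 F + 4 F^{2}$)
$Q{\left(I,Y \right)} = Y \left(18 + I\right)$ ($Q{\left(I,Y \right)} = \left(18 + I\right) Y = Y \left(18 + I\right)$)
$\frac{1}{Q{\left(W,v{\left(-2 \right)} \right)}} = \frac{1}{2 \left(-2\right) \left(-1 + 2 \left(-2\right)\right) \left(18 - 25\right)} = \frac{1}{2 \left(-2\right) \left(-1 - 4\right) \left(-7\right)} = \frac{1}{2 \left(-2\right) \left(-5\right) \left(-7\right)} = \frac{1}{20 \left(-7\right)} = \frac{1}{-140} = - \frac{1}{140}$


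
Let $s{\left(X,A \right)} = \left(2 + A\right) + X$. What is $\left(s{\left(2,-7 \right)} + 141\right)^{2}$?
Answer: $19044$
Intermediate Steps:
$s{\left(X,A \right)} = 2 + A + X$
$\left(s{\left(2,-7 \right)} + 141\right)^{2} = \left(\left(2 - 7 + 2\right) + 141\right)^{2} = \left(-3 + 141\right)^{2} = 138^{2} = 19044$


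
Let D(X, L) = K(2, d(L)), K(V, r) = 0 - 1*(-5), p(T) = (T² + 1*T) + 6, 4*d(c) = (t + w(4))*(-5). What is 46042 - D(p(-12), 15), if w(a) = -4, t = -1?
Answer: 46037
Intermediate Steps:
d(c) = 25/4 (d(c) = ((-1 - 4)*(-5))/4 = (-5*(-5))/4 = (¼)*25 = 25/4)
p(T) = 6 + T + T² (p(T) = (T² + T) + 6 = (T + T²) + 6 = 6 + T + T²)
K(V, r) = 5 (K(V, r) = 0 + 5 = 5)
D(X, L) = 5
46042 - D(p(-12), 15) = 46042 - 1*5 = 46042 - 5 = 46037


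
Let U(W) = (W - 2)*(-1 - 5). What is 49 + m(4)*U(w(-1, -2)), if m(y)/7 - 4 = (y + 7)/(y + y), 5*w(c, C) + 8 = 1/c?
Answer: 18137/20 ≈ 906.85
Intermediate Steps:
w(c, C) = -8/5 + 1/(5*c)
m(y) = 28 + 7*(7 + y)/(2*y) (m(y) = 28 + 7*((y + 7)/(y + y)) = 28 + 7*((7 + y)/((2*y))) = 28 + 7*((7 + y)*(1/(2*y))) = 28 + 7*((7 + y)/(2*y)) = 28 + 7*(7 + y)/(2*y))
U(W) = 12 - 6*W (U(W) = (-2 + W)*(-6) = 12 - 6*W)
49 + m(4)*U(w(-1, -2)) = 49 + ((7/2)*(7 + 9*4)/4)*(12 - 6*(1 - 8*(-1))/(5*(-1))) = 49 + ((7/2)*(¼)*(7 + 36))*(12 - 6*(-1)*(1 + 8)/5) = 49 + ((7/2)*(¼)*43)*(12 - 6*(-1)*9/5) = 49 + 301*(12 - 6*(-9/5))/8 = 49 + 301*(12 + 54/5)/8 = 49 + (301/8)*(114/5) = 49 + 17157/20 = 18137/20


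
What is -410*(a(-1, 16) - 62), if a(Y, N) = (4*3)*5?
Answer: 820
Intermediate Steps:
a(Y, N) = 60 (a(Y, N) = 12*5 = 60)
-410*(a(-1, 16) - 62) = -410*(60 - 62) = -410*(-2) = 820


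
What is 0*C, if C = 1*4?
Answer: 0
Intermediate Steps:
C = 4
0*C = 0*4 = 0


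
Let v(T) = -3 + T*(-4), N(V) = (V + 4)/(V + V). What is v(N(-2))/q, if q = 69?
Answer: -1/69 ≈ -0.014493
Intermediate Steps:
N(V) = (4 + V)/(2*V) (N(V) = (4 + V)/((2*V)) = (4 + V)*(1/(2*V)) = (4 + V)/(2*V))
v(T) = -3 - 4*T
v(N(-2))/q = (-3 - 2*(4 - 2)/(-2))/69 = (-3 - 2*(-1)*2/2)*(1/69) = (-3 - 4*(-1/2))*(1/69) = (-3 + 2)*(1/69) = -1*1/69 = -1/69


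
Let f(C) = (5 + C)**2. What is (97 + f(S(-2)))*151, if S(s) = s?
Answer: 16006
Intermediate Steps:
(97 + f(S(-2)))*151 = (97 + (5 - 2)**2)*151 = (97 + 3**2)*151 = (97 + 9)*151 = 106*151 = 16006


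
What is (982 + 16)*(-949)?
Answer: -947102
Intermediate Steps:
(982 + 16)*(-949) = 998*(-949) = -947102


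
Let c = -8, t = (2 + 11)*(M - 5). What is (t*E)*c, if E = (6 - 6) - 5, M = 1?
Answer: -2080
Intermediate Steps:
t = -52 (t = (2 + 11)*(1 - 5) = 13*(-4) = -52)
E = -5 (E = 0 - 5 = -5)
(t*E)*c = -52*(-5)*(-8) = 260*(-8) = -2080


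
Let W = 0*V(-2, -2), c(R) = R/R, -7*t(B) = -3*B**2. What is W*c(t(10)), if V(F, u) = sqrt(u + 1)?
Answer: 0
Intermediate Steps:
V(F, u) = sqrt(1 + u)
t(B) = 3*B**2/7 (t(B) = -(-3)*B**2/7 = 3*B**2/7)
c(R) = 1
W = 0 (W = 0*sqrt(1 - 2) = 0*sqrt(-1) = 0*I = 0)
W*c(t(10)) = 0*1 = 0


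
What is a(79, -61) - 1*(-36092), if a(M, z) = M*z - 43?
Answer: 31230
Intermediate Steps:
a(M, z) = -43 + M*z
a(79, -61) - 1*(-36092) = (-43 + 79*(-61)) - 1*(-36092) = (-43 - 4819) + 36092 = -4862 + 36092 = 31230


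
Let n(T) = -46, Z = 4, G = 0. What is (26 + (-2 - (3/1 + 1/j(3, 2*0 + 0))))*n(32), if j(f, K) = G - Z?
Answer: -1955/2 ≈ -977.50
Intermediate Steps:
j(f, K) = -4 (j(f, K) = 0 - 1*4 = 0 - 4 = -4)
(26 + (-2 - (3/1 + 1/j(3, 2*0 + 0))))*n(32) = (26 + (-2 - (3/1 + 1/(-4))))*(-46) = (26 + (-2 - (3*1 + 1*(-¼))))*(-46) = (26 + (-2 - (3 - ¼)))*(-46) = (26 + (-2 - 1*11/4))*(-46) = (26 + (-2 - 11/4))*(-46) = (26 - 19/4)*(-46) = (85/4)*(-46) = -1955/2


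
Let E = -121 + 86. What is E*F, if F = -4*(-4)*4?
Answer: -2240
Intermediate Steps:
F = 64 (F = 16*4 = 64)
E = -35
E*F = -35*64 = -2240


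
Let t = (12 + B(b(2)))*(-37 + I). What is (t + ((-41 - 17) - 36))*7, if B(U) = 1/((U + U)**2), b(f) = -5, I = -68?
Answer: -189707/20 ≈ -9485.3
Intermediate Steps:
B(U) = 1/(4*U**2) (B(U) = 1/((2*U)**2) = 1/(4*U**2))
t = -25221/20 (t = (12 + (1/4)/(-5)**2)*(-37 - 68) = (12 + (1/4)*(1/25))*(-105) = (12 + 1/100)*(-105) = (1201/100)*(-105) = -25221/20 ≈ -1261.1)
(t + ((-41 - 17) - 36))*7 = (-25221/20 + ((-41 - 17) - 36))*7 = (-25221/20 + (-58 - 36))*7 = (-25221/20 - 94)*7 = -27101/20*7 = -189707/20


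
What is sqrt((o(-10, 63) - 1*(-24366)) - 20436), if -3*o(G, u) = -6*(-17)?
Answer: 2*sqrt(974) ≈ 62.418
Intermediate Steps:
o(G, u) = -34 (o(G, u) = -(-2)*(-17) = -1/3*102 = -34)
sqrt((o(-10, 63) - 1*(-24366)) - 20436) = sqrt((-34 - 1*(-24366)) - 20436) = sqrt((-34 + 24366) - 20436) = sqrt(24332 - 20436) = sqrt(3896) = 2*sqrt(974)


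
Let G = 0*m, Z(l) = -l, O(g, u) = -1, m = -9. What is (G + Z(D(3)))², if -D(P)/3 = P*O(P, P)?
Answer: 81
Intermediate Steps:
D(P) = 3*P (D(P) = -3*P*(-1) = -(-3)*P = 3*P)
G = 0 (G = 0*(-9) = 0)
(G + Z(D(3)))² = (0 - 3*3)² = (0 - 1*9)² = (0 - 9)² = (-9)² = 81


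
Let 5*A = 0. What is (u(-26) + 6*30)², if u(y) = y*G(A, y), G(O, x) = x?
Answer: 732736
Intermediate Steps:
A = 0 (A = (⅕)*0 = 0)
u(y) = y² (u(y) = y*y = y²)
(u(-26) + 6*30)² = ((-26)² + 6*30)² = (676 + 180)² = 856² = 732736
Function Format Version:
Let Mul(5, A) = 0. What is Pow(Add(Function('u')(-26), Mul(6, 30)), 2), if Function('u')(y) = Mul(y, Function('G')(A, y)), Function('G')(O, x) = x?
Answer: 732736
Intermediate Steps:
A = 0 (A = Mul(Rational(1, 5), 0) = 0)
Function('u')(y) = Pow(y, 2) (Function('u')(y) = Mul(y, y) = Pow(y, 2))
Pow(Add(Function('u')(-26), Mul(6, 30)), 2) = Pow(Add(Pow(-26, 2), Mul(6, 30)), 2) = Pow(Add(676, 180), 2) = Pow(856, 2) = 732736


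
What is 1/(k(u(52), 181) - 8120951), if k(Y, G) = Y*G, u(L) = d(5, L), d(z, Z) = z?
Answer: -1/8120046 ≈ -1.2315e-7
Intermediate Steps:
u(L) = 5
k(Y, G) = G*Y
1/(k(u(52), 181) - 8120951) = 1/(181*5 - 8120951) = 1/(905 - 8120951) = 1/(-8120046) = -1/8120046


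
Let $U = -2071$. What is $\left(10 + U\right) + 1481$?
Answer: $-580$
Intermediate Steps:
$\left(10 + U\right) + 1481 = \left(10 - 2071\right) + 1481 = -2061 + 1481 = -580$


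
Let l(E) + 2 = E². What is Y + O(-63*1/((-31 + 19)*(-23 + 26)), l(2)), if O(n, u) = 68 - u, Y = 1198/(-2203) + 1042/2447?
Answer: 355152926/5390741 ≈ 65.882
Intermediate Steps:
Y = -635980/5390741 (Y = 1198*(-1/2203) + 1042*(1/2447) = -1198/2203 + 1042/2447 = -635980/5390741 ≈ -0.11798)
l(E) = -2 + E²
Y + O(-63*1/((-31 + 19)*(-23 + 26)), l(2)) = -635980/5390741 + (68 - (-2 + 2²)) = -635980/5390741 + (68 - (-2 + 4)) = -635980/5390741 + (68 - 1*2) = -635980/5390741 + (68 - 2) = -635980/5390741 + 66 = 355152926/5390741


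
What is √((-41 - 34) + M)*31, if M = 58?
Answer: 31*I*√17 ≈ 127.82*I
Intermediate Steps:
√((-41 - 34) + M)*31 = √((-41 - 34) + 58)*31 = √(-75 + 58)*31 = √(-17)*31 = (I*√17)*31 = 31*I*√17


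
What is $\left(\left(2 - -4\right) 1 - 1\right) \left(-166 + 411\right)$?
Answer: $1225$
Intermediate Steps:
$\left(\left(2 - -4\right) 1 - 1\right) \left(-166 + 411\right) = \left(\left(2 + 4\right) 1 - 1\right) 245 = \left(6 \cdot 1 - 1\right) 245 = \left(6 - 1\right) 245 = 5 \cdot 245 = 1225$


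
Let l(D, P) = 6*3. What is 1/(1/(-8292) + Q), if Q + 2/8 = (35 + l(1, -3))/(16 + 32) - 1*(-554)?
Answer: 33168/18403399 ≈ 0.0018023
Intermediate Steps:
l(D, P) = 18
Q = 26633/48 (Q = -¼ + ((35 + 18)/(16 + 32) - 1*(-554)) = -¼ + (53/48 + 554) = -¼ + 26645/48 = 26633/48 ≈ 554.85)
1/(1/(-8292) + Q) = 1/(1/(-8292) + 26633/48) = 1/(-1/8292 + 26633/48) = 1/(18403399/33168) = 33168/18403399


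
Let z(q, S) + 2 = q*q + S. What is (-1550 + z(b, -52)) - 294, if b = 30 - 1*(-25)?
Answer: 1127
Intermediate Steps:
b = 55 (b = 30 + 25 = 55)
z(q, S) = -2 + S + q² (z(q, S) = -2 + (q*q + S) = -2 + (q² + S) = -2 + (S + q²) = -2 + S + q²)
(-1550 + z(b, -52)) - 294 = (-1550 + (-2 - 52 + 55²)) - 294 = (-1550 + (-2 - 52 + 3025)) - 294 = (-1550 + 2971) - 294 = 1421 - 294 = 1127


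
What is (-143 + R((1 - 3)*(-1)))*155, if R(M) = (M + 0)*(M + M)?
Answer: -20925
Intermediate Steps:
R(M) = 2*M² (R(M) = M*(2*M) = 2*M²)
(-143 + R((1 - 3)*(-1)))*155 = (-143 + 2*((1 - 3)*(-1))²)*155 = (-143 + 2*(-2*(-1))²)*155 = (-143 + 2*2²)*155 = (-143 + 2*4)*155 = (-143 + 8)*155 = -135*155 = -20925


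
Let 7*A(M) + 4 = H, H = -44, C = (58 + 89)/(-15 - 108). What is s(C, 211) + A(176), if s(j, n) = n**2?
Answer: 311599/7 ≈ 44514.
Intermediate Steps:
C = -49/41 (C = 147/(-123) = 147*(-1/123) = -49/41 ≈ -1.1951)
A(M) = -48/7 (A(M) = -4/7 + (1/7)*(-44) = -4/7 - 44/7 = -48/7)
s(C, 211) + A(176) = 211**2 - 48/7 = 44521 - 48/7 = 311599/7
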